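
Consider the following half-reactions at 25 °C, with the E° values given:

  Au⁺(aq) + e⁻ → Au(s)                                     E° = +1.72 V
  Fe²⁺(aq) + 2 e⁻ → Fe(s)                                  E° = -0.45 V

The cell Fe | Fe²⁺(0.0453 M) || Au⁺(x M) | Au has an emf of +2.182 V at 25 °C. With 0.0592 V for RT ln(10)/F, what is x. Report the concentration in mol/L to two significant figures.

0.34 M

Au⁺/Au is the cathode, Fe²⁺/Fe the anode: E°cell = +2.17 V, n = 2.
Overall reaction: 2 Au⁺(aq) + Fe(s) → 2 Au(s) + Fe²⁺(aq); Q = [Fe²⁺]^1/[Au⁺]^2.
From E = E° − (0.0592/n) log Q: log Q = (E° − E)·n/0.0592 = (+2.17 − (+2.182))·2/0.0592 = -0.4054.
So 2·log[Au⁺] = 1·log(0.0453) − log Q = -1.3439 − (-0.4054) = -0.9385; log[Au⁺] = -0.9385 / 2 = -0.4693; [Au⁺] = 10^(-0.4693) ≈ 0.34 M.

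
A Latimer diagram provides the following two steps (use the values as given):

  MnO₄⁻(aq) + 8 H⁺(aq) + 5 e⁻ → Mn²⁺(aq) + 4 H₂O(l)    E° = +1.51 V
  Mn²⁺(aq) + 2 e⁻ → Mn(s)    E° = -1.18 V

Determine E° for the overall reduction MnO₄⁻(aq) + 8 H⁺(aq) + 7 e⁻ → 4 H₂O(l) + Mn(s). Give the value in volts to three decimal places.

Standard free energies of sequential steps add: ΔG°₃ = ΔG°₁ + ΔG°₂, so n₃E°₃ = n₁E°₁ + n₂E°₂.
E°₃ = (5×+1.51 + 2×-1.18) / 7 = (+5.190) / 7 = +0.741 V.

+0.741 V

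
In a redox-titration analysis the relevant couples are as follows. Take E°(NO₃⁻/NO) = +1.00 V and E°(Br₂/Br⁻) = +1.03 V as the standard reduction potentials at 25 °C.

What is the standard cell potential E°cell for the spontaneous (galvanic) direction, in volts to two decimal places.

+0.03 V

The Br₂/Br⁻ couple has the higher reduction potential, so it is the cathode; NO₃⁻/NO is oxidised at the anode.
E°cell = E°(cathode) − E°(anode) = (+1.03) − (+1.00) = +0.03 V.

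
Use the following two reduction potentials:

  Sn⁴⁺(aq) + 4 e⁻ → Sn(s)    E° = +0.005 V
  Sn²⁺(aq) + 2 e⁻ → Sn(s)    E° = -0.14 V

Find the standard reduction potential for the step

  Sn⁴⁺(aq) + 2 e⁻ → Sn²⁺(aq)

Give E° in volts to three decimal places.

Sequential free energies add, so n₃E°₃ = n₁E°₁ + n₂E°₂.
With n₃ = 4, and the known step contributing 2×(-0.14) V, the unknown satisfies 2·E° = 4×(+0.005) − 2×(-0.14) = +0.300.
E° = +0.300 / 2 = +0.150 V.

+0.150 V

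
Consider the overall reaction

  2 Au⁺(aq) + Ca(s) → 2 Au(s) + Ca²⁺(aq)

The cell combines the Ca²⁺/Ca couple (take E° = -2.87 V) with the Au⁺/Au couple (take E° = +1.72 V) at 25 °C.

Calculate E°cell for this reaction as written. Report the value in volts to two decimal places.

+4.59 V

The Au⁺/Au couple has the higher reduction potential, so it is the cathode; Ca²⁺/Ca is oxidised at the anode.
E°cell = E°(cathode) − E°(anode) = (+1.72) − (-2.87) = +4.59 V.
Since E°cell > 0, the reaction is spontaneous under standard conditions.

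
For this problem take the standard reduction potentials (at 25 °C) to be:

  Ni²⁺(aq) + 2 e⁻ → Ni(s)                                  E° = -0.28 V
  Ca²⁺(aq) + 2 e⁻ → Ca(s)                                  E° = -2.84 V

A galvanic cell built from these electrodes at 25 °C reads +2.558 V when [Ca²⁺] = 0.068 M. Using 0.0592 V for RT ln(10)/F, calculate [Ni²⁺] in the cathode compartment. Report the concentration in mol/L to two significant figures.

Ni²⁺/Ni is the cathode, Ca²⁺/Ca the anode: E°cell = +2.56 V, n = 2.
Overall reaction: Ni²⁺(aq) + Ca(s) → Ni(s) + Ca²⁺(aq); Q = [Ca²⁺]^1/[Ni²⁺]^1.
From E = E° − (0.0592/n) log Q: log Q = (E° − E)·n/0.0592 = (+2.56 − (+2.558))·2/0.0592 = 0.0676.
So 1·log[Ni²⁺] = 1·log(0.068) − log Q = -1.1675 − (0.0676) = -1.2351; [Ni²⁺] = 10^(-1.2351) ≈ 0.058 M.

0.058 M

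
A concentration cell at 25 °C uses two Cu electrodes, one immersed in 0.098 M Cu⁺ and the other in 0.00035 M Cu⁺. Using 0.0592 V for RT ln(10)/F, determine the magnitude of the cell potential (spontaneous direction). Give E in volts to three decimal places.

For a concentration cell E°cell = 0. The 0.098 M side is the cathode (reduction is favoured where [Cu⁺] is higher).
With n = 1, E = −(0.0592/1) log([Cu⁺]ₐₙ/[Cu⁺]꜀ₐₜ) = −(0.0592/1) log(0.00035/0.098) = −(0.0592/1)(-2.447) = +0.145 V.

+0.145 V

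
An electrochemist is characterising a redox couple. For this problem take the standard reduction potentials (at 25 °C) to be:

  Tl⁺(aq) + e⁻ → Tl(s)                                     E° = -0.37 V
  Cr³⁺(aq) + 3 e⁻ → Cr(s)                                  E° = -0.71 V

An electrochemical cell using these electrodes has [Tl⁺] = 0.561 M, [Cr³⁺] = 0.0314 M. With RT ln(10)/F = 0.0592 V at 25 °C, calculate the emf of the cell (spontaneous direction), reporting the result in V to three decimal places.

Tl⁺/Tl is the cathode (higher E°), Cr³⁺/Cr the anode: E°cell = -0.37 − (-0.71) = +0.34 V, n = 3.
Overall: 3 Tl⁺(aq) + Cr(s) → 3 Tl(s) + Cr³⁺(aq)
Q = [Cr³⁺] / ([Tl⁺]^3); log Q = -0.750.
E = E° − (0.0592/n) log Q = +0.34 − (0.0592/3)(-0.750) = +0.355 V.

+0.355 V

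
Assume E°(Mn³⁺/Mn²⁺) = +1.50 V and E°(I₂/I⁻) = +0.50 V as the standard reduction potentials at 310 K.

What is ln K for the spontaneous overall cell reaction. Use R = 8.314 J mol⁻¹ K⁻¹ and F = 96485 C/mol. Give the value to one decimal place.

Cathode: Mn³⁺/Mn²⁺; anode: I₂/I⁻. E°cell = (+1.50) − (+0.50) = +1.00 V, with n = 2.
ΔG° = −nFE° = −RT ln K, so ln K = nFE°/(RT) = (2)(96485)(+1.00) / ((8.314)(310)) = 74.872.

74.9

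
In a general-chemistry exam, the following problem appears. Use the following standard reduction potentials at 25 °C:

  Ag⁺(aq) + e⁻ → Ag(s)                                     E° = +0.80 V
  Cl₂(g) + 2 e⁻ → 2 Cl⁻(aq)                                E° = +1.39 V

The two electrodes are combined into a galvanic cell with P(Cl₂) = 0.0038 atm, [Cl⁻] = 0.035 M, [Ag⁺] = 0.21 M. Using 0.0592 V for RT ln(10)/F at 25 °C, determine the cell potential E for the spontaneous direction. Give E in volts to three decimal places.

Cl₂/Cl⁻ is the cathode (higher E°), Ag⁺/Ag the anode: E°cell = +1.39 − (+0.80) = +0.59 V, n = 2.
Overall: Cl₂(g) + 2 Ag(s) → 2 Cl⁻(aq) + 2 Ag⁺(aq)
Q = [Cl⁻]^2·[Ag⁺]^2 / (P(Cl₂)); log Q = -1.847.
E = E° − (0.0592/n) log Q = +0.59 − (0.0592/2)(-1.847) = +0.645 V.

+0.645 V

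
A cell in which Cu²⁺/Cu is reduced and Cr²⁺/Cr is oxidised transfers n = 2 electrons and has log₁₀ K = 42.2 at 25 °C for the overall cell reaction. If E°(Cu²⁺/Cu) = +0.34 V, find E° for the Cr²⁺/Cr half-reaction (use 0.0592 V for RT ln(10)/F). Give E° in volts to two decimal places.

E°cell = (0.0592/n)·log K = (0.0592/2)(42.2) = +1.249 V.
Since Cu²⁺/Cu is the cathode and Cr²⁺/Cr the anode, E°cell = E°(Cu²⁺/Cu) − E°(Cr²⁺/Cr).
So E°(Cr²⁺/Cr) = E°(Cu²⁺/Cu) − E°cell = (+0.34) − (+1.249) = -0.91 V.

-0.91 V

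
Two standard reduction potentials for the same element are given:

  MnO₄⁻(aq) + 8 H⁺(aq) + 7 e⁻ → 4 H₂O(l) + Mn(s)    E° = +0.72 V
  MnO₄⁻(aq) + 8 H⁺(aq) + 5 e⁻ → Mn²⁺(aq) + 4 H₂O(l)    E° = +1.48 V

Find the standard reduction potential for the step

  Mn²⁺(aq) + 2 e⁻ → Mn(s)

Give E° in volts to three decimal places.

Sequential free energies add, so n₃E°₃ = n₁E°₁ + n₂E°₂.
With n₃ = 7, and the known step contributing 5×(+1.48) V, the unknown satisfies 2·E° = 7×(+0.72) − 5×(+1.48) = -2.360.
E° = -2.360 / 2 = -1.180 V.

-1.180 V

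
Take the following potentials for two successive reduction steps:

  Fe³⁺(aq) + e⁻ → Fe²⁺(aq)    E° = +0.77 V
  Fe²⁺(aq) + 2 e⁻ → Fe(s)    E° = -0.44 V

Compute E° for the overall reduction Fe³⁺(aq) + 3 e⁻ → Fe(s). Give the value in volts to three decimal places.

Standard free energies of sequential steps add: ΔG°₃ = ΔG°₁ + ΔG°₂, so n₃E°₃ = n₁E°₁ + n₂E°₂.
E°₃ = (1×+0.77 + 2×-0.44) / 3 = (-0.110) / 3 = -0.037 V.

-0.037 V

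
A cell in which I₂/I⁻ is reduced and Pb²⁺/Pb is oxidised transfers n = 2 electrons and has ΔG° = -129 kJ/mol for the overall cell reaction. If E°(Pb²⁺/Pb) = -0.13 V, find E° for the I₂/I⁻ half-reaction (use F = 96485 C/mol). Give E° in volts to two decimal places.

+0.54 V

E°cell = −ΔG°/(nF) = −(-129×10³)/((2)(96485)) = +0.668 V.
Since I₂/I⁻ is the cathode and Pb²⁺/Pb the anode, E°cell = E°(I₂/I⁻) − E°(Pb²⁺/Pb).
So E°(I₂/I⁻) = E°cell + E°(Pb²⁺/Pb) = +0.668 + (-0.13) = +0.54 V.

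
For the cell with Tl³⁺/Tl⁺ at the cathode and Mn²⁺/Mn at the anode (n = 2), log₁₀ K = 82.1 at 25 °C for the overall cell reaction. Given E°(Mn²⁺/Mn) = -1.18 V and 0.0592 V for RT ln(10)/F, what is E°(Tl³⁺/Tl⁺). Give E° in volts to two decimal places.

E°cell = (0.0592/n)·log K = (0.0592/2)(82.1) = +2.430 V.
Since Tl³⁺/Tl⁺ is the cathode and Mn²⁺/Mn the anode, E°cell = E°(Tl³⁺/Tl⁺) − E°(Mn²⁺/Mn).
So E°(Tl³⁺/Tl⁺) = E°cell + E°(Mn²⁺/Mn) = +2.430 + (-1.18) = +1.25 V.

+1.25 V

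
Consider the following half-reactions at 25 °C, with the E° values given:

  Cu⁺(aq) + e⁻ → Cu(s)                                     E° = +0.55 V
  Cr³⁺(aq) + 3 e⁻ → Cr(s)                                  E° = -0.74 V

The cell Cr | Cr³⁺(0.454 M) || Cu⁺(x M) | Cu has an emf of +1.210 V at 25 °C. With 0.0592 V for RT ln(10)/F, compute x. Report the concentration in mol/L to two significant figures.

Cu⁺/Cu is the cathode, Cr³⁺/Cr the anode: E°cell = +1.29 V, n = 3.
Overall reaction: 3 Cu⁺(aq) + Cr(s) → 3 Cu(s) + Cr³⁺(aq); Q = [Cr³⁺]^1/[Cu⁺]^3.
From E = E° − (0.0592/n) log Q: log Q = (E° − E)·n/0.0592 = (+1.29 − (+1.210))·3/0.0592 = 4.0541.
So 3·log[Cu⁺] = 1·log(0.454) − log Q = -0.3429 − (4.0541) = -4.3970; log[Cu⁺] = -4.3970 / 3 = -1.4657; [Cu⁺] = 10^(-1.4657) ≈ 0.034 M.

0.034 M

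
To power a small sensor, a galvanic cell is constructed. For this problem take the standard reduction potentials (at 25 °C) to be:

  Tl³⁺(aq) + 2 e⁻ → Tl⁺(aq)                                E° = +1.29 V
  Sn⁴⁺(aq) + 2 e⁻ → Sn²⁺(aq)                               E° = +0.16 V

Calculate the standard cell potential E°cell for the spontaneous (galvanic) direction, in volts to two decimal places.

The Tl³⁺/Tl⁺ couple has the higher reduction potential, so it is the cathode; Sn⁴⁺/Sn²⁺ is oxidised at the anode.
E°cell = E°(cathode) − E°(anode) = (+1.29) − (+0.16) = +1.13 V.

+1.13 V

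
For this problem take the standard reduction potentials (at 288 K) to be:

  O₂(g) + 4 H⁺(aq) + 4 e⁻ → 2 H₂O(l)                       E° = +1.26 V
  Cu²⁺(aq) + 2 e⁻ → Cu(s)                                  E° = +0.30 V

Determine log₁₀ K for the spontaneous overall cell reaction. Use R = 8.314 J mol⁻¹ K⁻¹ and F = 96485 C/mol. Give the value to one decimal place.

67.2

Cathode: O₂/H₂O; anode: Cu²⁺/Cu. E°cell = (+1.26) − (+0.30) = +0.96 V, with n = 4.
ΔG° = −nFE° = −RT ln K, so ln K = nFE°/(RT) = (4)(96485)(+0.96) / ((8.314)(288)) = 154.735.
log₁₀ K = 154.735 / ln 10 = 67.2.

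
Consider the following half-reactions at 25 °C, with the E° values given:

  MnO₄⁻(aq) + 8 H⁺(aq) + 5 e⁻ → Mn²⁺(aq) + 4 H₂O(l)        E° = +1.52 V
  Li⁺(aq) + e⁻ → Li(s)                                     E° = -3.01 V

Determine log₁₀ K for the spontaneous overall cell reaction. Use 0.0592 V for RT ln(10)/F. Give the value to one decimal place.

382.6

Cathode: MnO₄⁻/Mn²⁺; anode: Li⁺/Li. E°cell = +4.53 V, n = 5.
log K = nE°cell / 0.0592 = (5)(+4.53) / 0.0592 = 382.6.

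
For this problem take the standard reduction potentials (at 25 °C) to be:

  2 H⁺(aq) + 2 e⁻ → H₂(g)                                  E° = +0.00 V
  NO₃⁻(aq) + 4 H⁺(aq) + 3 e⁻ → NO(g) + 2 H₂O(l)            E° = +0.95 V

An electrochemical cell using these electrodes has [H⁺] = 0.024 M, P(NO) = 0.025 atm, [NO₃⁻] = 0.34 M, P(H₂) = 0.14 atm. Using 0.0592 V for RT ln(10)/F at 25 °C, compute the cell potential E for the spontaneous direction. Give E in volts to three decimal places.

+0.915 V

NO₃⁻/NO is the cathode (higher E°), H⁺/H₂ the anode: E°cell = +0.95 − (+0.00) = +0.95 V, n = 6.
Overall: 2 NO₃⁻(aq) + 2 H⁺(aq) + 3 H₂(g) → 2 NO(g) + 4 H₂O(l)
Q = P(NO)^2 / ([NO₃⁻]^2·[H⁺]^2·P(H₂)^3); log Q = 3.534.
E = E° − (0.0592/n) log Q = +0.95 − (0.0592/6)(3.534) = +0.915 V.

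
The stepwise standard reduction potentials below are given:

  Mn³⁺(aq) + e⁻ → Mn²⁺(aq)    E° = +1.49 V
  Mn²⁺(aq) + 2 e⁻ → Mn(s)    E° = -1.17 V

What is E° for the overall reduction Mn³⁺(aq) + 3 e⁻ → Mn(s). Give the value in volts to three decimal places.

Adding the free-energy changes (−nFE°) of the two steps gives −n₃FE°₃ = −n₁FE°₁ − n₂FE°₂.
E°₃ = (1×+1.49 + 2×-1.17) / 3 = (-0.850) / 3 = -0.283 V.

-0.283 V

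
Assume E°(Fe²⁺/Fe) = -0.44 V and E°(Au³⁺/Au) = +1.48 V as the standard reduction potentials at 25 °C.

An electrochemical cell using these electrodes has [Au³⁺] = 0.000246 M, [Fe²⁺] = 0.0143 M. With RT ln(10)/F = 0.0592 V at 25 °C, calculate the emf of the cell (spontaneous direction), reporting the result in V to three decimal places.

Au³⁺/Au is the cathode (higher E°), Fe²⁺/Fe the anode: E°cell = +1.48 − (-0.44) = +1.92 V, n = 6.
Overall: 2 Au³⁺(aq) + 3 Fe(s) → 2 Au(s) + 3 Fe²⁺(aq)
Q = [Fe²⁺]^3 / ([Au³⁺]^2); log Q = 1.684.
E = E° − (0.0592/n) log Q = +1.92 − (0.0592/6)(1.684) = +1.903 V.

+1.903 V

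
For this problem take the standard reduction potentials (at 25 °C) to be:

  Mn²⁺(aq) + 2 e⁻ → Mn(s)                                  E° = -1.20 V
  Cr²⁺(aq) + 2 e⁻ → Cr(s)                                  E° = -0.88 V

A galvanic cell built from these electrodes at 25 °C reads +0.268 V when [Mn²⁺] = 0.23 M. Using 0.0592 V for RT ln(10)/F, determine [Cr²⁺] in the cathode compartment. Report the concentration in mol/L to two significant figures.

Cr²⁺/Cr is the cathode, Mn²⁺/Mn the anode: E°cell = +0.32 V, n = 2.
Overall reaction: Cr²⁺(aq) + Mn(s) → Cr(s) + Mn²⁺(aq); Q = [Mn²⁺]^1/[Cr²⁺]^1.
From E = E° − (0.0592/n) log Q: log Q = (E° − E)·n/0.0592 = (+0.32 − (+0.268))·2/0.0592 = 1.7568.
So 1·log[Cr²⁺] = 1·log(0.23) − log Q = -0.6383 − (1.7568) = -2.3951; [Cr²⁺] = 10^(-2.3951) ≈ 0.0040 M.

0.0040 M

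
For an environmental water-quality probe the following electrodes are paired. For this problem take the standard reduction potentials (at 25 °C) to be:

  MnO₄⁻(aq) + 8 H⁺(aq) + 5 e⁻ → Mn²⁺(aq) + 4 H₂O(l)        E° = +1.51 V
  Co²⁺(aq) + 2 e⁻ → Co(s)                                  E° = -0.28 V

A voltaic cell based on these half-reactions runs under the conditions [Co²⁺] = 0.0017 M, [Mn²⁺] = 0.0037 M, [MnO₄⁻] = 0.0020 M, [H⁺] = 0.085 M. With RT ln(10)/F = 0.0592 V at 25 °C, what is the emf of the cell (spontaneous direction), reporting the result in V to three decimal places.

MnO₄⁻/Mn²⁺ is the cathode (higher E°), Co²⁺/Co the anode: E°cell = +1.51 − (-0.28) = +1.79 V, n = 10.
Overall: 2 MnO₄⁻(aq) + 16 H⁺(aq) + 5 Co(s) → 2 Mn²⁺(aq) + 8 H₂O(l) + 5 Co²⁺(aq)
Q = [Mn²⁺]^2·[Co²⁺]^5 / ([MnO₄⁻]^2·[H⁺]^16); log Q = 3.816.
E = E° − (0.0592/n) log Q = +1.79 − (0.0592/10)(3.816) = +1.767 V.

+1.767 V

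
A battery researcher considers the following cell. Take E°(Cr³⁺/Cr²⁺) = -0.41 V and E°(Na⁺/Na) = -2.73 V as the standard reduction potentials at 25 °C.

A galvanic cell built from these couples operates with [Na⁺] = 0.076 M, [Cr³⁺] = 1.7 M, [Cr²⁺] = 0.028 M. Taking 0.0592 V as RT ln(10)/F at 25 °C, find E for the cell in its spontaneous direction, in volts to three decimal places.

+2.492 V

Cr³⁺/Cr²⁺ is the cathode (higher E°), Na⁺/Na the anode: E°cell = -0.41 − (-2.73) = +2.32 V, n = 1.
Overall: Cr³⁺(aq) + Na(s) → Cr²⁺(aq) + Na⁺(aq)
Q = [Cr²⁺]·[Na⁺] / ([Cr³⁺]); log Q = -2.902.
E = E° − (0.0592/n) log Q = +2.32 − (0.0592/1)(-2.902) = +2.492 V.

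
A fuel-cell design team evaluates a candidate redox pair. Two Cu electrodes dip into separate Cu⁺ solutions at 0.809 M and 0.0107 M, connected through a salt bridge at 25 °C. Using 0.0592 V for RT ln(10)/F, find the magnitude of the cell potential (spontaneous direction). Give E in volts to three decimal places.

+0.111 V

For a concentration cell E°cell = 0. The 0.809 M side is the cathode (reduction is favoured where [Cu⁺] is higher).
With n = 1, E = −(0.0592/1) log([Cu⁺]ₐₙ/[Cu⁺]꜀ₐₜ) = −(0.0592/1) log(0.0107/0.809) = −(0.0592/1)(-1.879) = +0.111 V.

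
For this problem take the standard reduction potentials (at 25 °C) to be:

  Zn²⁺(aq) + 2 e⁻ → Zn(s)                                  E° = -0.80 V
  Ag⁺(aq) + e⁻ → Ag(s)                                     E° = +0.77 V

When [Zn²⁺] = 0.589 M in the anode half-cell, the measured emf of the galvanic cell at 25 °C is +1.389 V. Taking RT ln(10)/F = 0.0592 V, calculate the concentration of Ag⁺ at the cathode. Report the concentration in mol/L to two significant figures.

Ag⁺/Ag is the cathode, Zn²⁺/Zn the anode: E°cell = +1.57 V, n = 2.
Overall reaction: 2 Ag⁺(aq) + Zn(s) → 2 Ag(s) + Zn²⁺(aq); Q = [Zn²⁺]^1/[Ag⁺]^2.
From E = E° − (0.0592/n) log Q: log Q = (E° − E)·n/0.0592 = (+1.57 − (+1.389))·2/0.0592 = 6.1149.
So 2·log[Ag⁺] = 1·log(0.589) − log Q = -0.2299 − (6.1149) = -6.3448; log[Ag⁺] = -6.3448 / 2 = -3.1724; [Ag⁺] = 10^(-3.1724) ≈ 0.00067 M.

0.00067 M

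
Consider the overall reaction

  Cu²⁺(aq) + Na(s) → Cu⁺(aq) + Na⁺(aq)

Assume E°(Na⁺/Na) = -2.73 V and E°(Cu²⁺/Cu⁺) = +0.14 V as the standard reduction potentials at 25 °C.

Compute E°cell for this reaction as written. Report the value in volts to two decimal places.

+2.87 V

The Cu²⁺/Cu⁺ couple has the higher reduction potential, so it is the cathode; Na⁺/Na is oxidised at the anode.
E°cell = E°(cathode) − E°(anode) = (+0.14) − (-2.73) = +2.87 V.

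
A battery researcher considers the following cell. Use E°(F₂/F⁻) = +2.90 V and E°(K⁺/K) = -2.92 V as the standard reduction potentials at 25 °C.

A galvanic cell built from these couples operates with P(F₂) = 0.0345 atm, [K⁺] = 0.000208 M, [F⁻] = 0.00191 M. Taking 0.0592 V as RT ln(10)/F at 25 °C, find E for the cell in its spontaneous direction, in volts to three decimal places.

F₂/F⁻ is the cathode (higher E°), K⁺/K the anode: E°cell = +2.90 − (-2.92) = +5.82 V, n = 2.
Overall: F₂(g) + 2 K(s) → 2 F⁻(aq) + 2 K⁺(aq)
Q = [F⁻]^2·[K⁺]^2 / (P(F₂)); log Q = -11.340.
E = E° − (0.0592/n) log Q = +5.82 − (0.0592/2)(-11.340) = +6.156 V.

+6.156 V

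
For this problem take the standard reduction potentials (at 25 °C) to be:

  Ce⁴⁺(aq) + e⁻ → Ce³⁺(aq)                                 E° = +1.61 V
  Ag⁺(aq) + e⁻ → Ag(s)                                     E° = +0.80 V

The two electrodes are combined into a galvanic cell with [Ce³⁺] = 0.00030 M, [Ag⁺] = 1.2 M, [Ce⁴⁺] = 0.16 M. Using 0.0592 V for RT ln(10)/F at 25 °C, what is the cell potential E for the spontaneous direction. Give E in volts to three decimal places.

Ce⁴⁺/Ce³⁺ is the cathode (higher E°), Ag⁺/Ag the anode: E°cell = +1.61 − (+0.80) = +0.81 V, n = 1.
Overall: Ce⁴⁺(aq) + Ag(s) → Ce³⁺(aq) + Ag⁺(aq)
Q = [Ce³⁺]·[Ag⁺] / ([Ce⁴⁺]); log Q = -2.648.
E = E° − (0.0592/n) log Q = +0.81 − (0.0592/1)(-2.648) = +0.967 V.

+0.967 V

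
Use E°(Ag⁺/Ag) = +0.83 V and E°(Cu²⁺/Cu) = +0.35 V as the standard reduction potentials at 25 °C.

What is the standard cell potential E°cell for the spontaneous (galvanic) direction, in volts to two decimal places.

The Ag⁺/Ag couple has the higher reduction potential, so it is the cathode; Cu²⁺/Cu is oxidised at the anode.
E°cell = E°(cathode) − E°(anode) = (+0.83) − (+0.35) = +0.48 V.
Since E°cell > 0, the reaction is spontaneous under standard conditions.

+0.48 V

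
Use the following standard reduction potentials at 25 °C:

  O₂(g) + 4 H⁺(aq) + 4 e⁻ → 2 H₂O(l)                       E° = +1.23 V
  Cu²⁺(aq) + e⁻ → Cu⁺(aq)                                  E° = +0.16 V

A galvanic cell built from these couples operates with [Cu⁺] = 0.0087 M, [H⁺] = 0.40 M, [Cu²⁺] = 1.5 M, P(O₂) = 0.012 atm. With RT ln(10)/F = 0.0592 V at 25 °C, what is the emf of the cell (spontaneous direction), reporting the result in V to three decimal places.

+0.886 V

O₂/H₂O is the cathode (higher E°), Cu²⁺/Cu⁺ the anode: E°cell = +1.23 − (+0.16) = +1.07 V, n = 4.
Overall: O₂(g) + 4 H⁺(aq) + 4 Cu⁺(aq) → 2 H₂O(l) + 4 Cu²⁺(aq)
Q = [Cu²⁺]^4 / (P(O₂)·[H⁺]^4·[Cu⁺]^4); log Q = 12.459.
E = E° − (0.0592/n) log Q = +1.07 − (0.0592/4)(12.459) = +0.886 V.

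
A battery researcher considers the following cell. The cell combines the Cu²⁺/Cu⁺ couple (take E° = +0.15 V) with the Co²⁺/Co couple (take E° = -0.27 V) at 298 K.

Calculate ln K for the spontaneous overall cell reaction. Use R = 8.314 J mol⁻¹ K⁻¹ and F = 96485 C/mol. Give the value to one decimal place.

32.7

Cathode: Cu²⁺/Cu⁺; anode: Co²⁺/Co. E°cell = (+0.15) − (-0.27) = +0.42 V, with n = 2.
ΔG° = −nFE° = −RT ln K, so ln K = nFE°/(RT) = (2)(96485)(+0.42) / ((8.314)(298)) = 32.712.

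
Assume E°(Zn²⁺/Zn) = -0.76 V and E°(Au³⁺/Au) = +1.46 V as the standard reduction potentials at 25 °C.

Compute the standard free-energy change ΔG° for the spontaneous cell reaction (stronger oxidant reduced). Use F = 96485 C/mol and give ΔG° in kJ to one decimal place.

-1285.2 kJ

Au³⁺/Au (E° = +1.46 V) is the cathode; Zn²⁺/Zn (E° = -0.76 V) is the anode, so E°cell = +2.22 V.
Balancing electrons gives n = 6 (lcm of 3 and 2).
ΔG° = −nFE° = −(6)(96485)(+2.22) = -1,285,180 J = -1285.2 kJ.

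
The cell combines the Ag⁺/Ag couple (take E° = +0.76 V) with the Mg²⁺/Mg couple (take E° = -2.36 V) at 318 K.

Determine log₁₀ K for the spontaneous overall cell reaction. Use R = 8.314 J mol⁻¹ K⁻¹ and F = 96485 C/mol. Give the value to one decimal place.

Cathode: Ag⁺/Ag; anode: Mg²⁺/Mg. E°cell = (+0.76) − (-2.36) = +3.12 V, with n = 2.
ΔG° = −nFE° = −RT ln K, so ln K = nFE°/(RT) = (2)(96485)(+3.12) / ((8.314)(318)) = 227.723.
log₁₀ K = 227.723 / ln 10 = 98.9.

98.9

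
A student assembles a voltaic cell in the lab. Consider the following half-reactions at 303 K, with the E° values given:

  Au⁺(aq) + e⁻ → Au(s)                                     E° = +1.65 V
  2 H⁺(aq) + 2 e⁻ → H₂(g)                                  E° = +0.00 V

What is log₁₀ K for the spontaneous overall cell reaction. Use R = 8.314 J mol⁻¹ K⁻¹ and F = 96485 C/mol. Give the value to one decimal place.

54.9

Cathode: Au⁺/Au; anode: H⁺/H₂. E°cell = (+1.65) − (+0.00) = +1.65 V, with n = 2.
ΔG° = −nFE° = −RT ln K, so ln K = nFE°/(RT) = (2)(96485)(+1.65) / ((8.314)(303)) = 126.392.
log₁₀ K = 126.392 / ln 10 = 54.9.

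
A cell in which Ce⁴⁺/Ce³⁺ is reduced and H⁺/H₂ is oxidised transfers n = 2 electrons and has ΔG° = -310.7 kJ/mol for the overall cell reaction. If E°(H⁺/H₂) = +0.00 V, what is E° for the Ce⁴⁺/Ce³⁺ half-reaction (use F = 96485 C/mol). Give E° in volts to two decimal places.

+1.61 V

E°cell = −ΔG°/(nF) = −(-310.7×10³)/((2)(96485)) = +1.610 V.
Since Ce⁴⁺/Ce³⁺ is the cathode and H⁺/H₂ the anode, E°cell = E°(Ce⁴⁺/Ce³⁺) − E°(H⁺/H₂).
So E°(Ce⁴⁺/Ce³⁺) = E°cell + E°(H⁺/H₂) = +1.610 + (+0.00) = +1.61 V.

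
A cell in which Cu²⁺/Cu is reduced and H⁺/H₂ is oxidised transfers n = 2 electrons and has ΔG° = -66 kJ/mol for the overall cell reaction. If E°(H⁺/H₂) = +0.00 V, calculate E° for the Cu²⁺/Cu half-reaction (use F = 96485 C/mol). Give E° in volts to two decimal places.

+0.34 V

E°cell = −ΔG°/(nF) = −(-66×10³)/((2)(96485)) = +0.342 V.
Since Cu²⁺/Cu is the cathode and H⁺/H₂ the anode, E°cell = E°(Cu²⁺/Cu) − E°(H⁺/H₂).
So E°(Cu²⁺/Cu) = E°cell + E°(H⁺/H₂) = +0.342 + (+0.00) = +0.34 V.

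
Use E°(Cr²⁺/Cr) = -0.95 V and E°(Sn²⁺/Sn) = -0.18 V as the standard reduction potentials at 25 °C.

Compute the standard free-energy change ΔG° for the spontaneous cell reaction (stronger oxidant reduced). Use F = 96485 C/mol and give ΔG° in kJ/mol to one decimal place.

Sn²⁺/Sn (E° = -0.18 V) is the cathode; Cr²⁺/Cr (E° = -0.95 V) is the anode, so E°cell = +0.77 V.
Balancing electrons gives n = 2 (lcm of 2 and 2).
ΔG° = −nFE° = −(2)(96485)(+0.77) = -148,587 J = -148.6 kJ/mol.

-148.6 kJ/mol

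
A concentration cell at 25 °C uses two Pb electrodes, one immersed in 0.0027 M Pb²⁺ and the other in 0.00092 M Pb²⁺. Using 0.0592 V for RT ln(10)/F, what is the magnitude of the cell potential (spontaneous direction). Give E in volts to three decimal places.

For a concentration cell E°cell = 0. The 0.0027 M side is the cathode (reduction is favoured where [Pb²⁺] is higher).
With n = 2, E = −(0.0592/2) log([Pb²⁺]ₐₙ/[Pb²⁺]꜀ₐₜ) = −(0.0592/2) log(0.00092/0.0027) = −(0.0592/2)(-0.468) = +0.014 V.

+0.014 V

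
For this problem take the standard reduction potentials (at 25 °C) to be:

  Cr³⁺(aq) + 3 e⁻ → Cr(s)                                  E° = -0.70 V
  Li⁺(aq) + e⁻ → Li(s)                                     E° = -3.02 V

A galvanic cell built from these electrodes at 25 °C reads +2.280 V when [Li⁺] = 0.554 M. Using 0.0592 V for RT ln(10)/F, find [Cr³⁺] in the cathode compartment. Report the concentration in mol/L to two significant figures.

0.0016 M

Cr³⁺/Cr is the cathode, Li⁺/Li the anode: E°cell = +2.32 V, n = 3.
Overall reaction: Cr³⁺(aq) + 3 Li(s) → Cr(s) + 3 Li⁺(aq); Q = [Li⁺]^3/[Cr³⁺]^1.
From E = E° − (0.0592/n) log Q: log Q = (E° − E)·n/0.0592 = (+2.32 − (+2.280))·3/0.0592 = 2.0270.
So 1·log[Cr³⁺] = 3·log(0.554) − log Q = -0.7695 − (2.0270) = -2.7965; [Cr³⁺] = 10^(-2.7965) ≈ 0.0016 M.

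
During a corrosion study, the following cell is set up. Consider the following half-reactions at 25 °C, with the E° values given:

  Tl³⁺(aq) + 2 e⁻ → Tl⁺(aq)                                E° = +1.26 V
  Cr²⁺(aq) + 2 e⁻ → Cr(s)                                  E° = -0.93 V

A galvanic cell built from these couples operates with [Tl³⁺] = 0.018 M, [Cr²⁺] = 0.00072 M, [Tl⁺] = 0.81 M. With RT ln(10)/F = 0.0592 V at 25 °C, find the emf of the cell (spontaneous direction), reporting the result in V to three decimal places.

Tl³⁺/Tl⁺ is the cathode (higher E°), Cr²⁺/Cr the anode: E°cell = +1.26 − (-0.93) = +2.19 V, n = 2.
Overall: Tl³⁺(aq) + Cr(s) → Tl⁺(aq) + Cr²⁺(aq)
Q = [Tl⁺]·[Cr²⁺] / ([Tl³⁺]); log Q = -1.489.
E = E° − (0.0592/n) log Q = +2.19 − (0.0592/2)(-1.489) = +2.234 V.

+2.234 V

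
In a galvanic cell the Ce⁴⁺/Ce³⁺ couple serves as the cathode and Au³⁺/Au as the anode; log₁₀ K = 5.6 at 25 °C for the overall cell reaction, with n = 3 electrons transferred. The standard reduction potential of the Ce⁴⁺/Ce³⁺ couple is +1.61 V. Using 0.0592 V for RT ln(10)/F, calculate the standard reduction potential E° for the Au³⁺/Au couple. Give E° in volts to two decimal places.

E°cell = (0.0592/n)·log K = (0.0592/3)(5.6) = +0.111 V.
Since Ce⁴⁺/Ce³⁺ is the cathode and Au³⁺/Au the anode, E°cell = E°(Ce⁴⁺/Ce³⁺) − E°(Au³⁺/Au).
So E°(Au³⁺/Au) = E°(Ce⁴⁺/Ce³⁺) − E°cell = (+1.61) − (+0.111) = +1.50 V.

+1.50 V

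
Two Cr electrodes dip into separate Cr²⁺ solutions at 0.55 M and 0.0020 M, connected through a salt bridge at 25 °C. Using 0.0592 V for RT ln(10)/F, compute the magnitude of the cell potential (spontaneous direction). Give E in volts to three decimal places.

For a concentration cell E°cell = 0. The 0.55 M side is the cathode (reduction is favoured where [Cr²⁺] is higher).
With n = 2, E = −(0.0592/2) log([Cr²⁺]ₐₙ/[Cr²⁺]꜀ₐₜ) = −(0.0592/2) log(0.002/0.55) = −(0.0592/2)(-2.439) = +0.072 V.

+0.072 V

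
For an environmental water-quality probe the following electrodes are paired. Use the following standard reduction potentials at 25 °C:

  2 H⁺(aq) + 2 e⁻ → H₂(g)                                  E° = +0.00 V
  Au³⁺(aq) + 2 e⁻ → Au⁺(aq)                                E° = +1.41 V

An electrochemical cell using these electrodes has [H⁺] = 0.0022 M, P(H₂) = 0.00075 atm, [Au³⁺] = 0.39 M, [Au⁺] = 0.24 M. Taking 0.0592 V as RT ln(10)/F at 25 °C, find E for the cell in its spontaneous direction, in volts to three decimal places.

Au³⁺/Au⁺ is the cathode (higher E°), H⁺/H₂ the anode: E°cell = +1.41 − (+0.00) = +1.41 V, n = 2.
Overall: Au³⁺(aq) + H₂(g) → Au⁺(aq) + 2 H⁺(aq)
Q = [Au⁺]·[H⁺]^2 / ([Au³⁺]·P(H₂)); log Q = -2.401.
E = E° − (0.0592/n) log Q = +1.41 − (0.0592/2)(-2.401) = +1.481 V.

+1.481 V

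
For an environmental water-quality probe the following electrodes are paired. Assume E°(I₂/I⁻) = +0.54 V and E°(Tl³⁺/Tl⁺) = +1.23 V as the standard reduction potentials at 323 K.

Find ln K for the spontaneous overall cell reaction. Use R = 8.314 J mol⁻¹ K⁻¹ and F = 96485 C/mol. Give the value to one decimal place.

49.6

Cathode: Tl³⁺/Tl⁺; anode: I₂/I⁻. E°cell = (+1.23) − (+0.54) = +0.69 V, with n = 2.
ΔG° = −nFE° = −RT ln K, so ln K = nFE°/(RT) = (2)(96485)(+0.69) / ((8.314)(323)) = 49.582.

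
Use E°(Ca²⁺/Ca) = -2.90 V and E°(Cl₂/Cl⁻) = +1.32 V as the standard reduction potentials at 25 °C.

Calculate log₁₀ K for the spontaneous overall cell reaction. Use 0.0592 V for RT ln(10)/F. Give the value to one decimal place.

Cathode: Cl₂/Cl⁻; anode: Ca²⁺/Ca. E°cell = +4.22 V, n = 2.
log K = nE°cell / 0.0592 = (2)(+4.22) / 0.0592 = 142.6.

142.6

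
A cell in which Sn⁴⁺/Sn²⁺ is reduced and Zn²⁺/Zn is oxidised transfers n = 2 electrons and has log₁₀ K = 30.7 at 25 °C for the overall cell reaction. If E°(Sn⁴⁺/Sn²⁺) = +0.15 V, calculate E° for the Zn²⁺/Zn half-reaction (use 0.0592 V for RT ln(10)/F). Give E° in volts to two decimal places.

E°cell = (0.0592/n)·log K = (0.0592/2)(30.7) = +0.909 V.
Since Sn⁴⁺/Sn²⁺ is the cathode and Zn²⁺/Zn the anode, E°cell = E°(Sn⁴⁺/Sn²⁺) − E°(Zn²⁺/Zn).
So E°(Zn²⁺/Zn) = E°(Sn⁴⁺/Sn²⁺) − E°cell = (+0.15) − (+0.909) = -0.76 V.

-0.76 V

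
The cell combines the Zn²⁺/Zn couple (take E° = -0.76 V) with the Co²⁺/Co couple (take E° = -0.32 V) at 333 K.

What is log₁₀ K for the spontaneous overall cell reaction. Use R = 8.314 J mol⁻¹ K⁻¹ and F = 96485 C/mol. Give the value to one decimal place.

Cathode: Co²⁺/Co; anode: Zn²⁺/Zn. E°cell = (-0.32) − (-0.76) = +0.44 V, with n = 2.
ΔG° = −nFE° = −RT ln K, so ln K = nFE°/(RT) = (2)(96485)(+0.44) / ((8.314)(333)) = 30.668.
log₁₀ K = 30.668 / ln 10 = 13.3.

13.3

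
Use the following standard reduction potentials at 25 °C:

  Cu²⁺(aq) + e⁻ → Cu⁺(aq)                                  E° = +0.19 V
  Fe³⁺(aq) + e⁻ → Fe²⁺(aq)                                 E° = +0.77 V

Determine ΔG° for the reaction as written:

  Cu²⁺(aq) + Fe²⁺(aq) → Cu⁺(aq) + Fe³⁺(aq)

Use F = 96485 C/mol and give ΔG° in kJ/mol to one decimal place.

As written, Cu²⁺/Cu⁺ is reduced (cathode) and Fe³⁺/Fe²⁺ is oxidised (anode), so E°cell = (+0.19) − (+0.77) = -0.58 V.
Balancing electrons gives n = 1.
ΔG° = −nFE° = −(1)(96485)(-0.58) = 55,961 J = +56.0 kJ/mol.

+56.0 kJ/mol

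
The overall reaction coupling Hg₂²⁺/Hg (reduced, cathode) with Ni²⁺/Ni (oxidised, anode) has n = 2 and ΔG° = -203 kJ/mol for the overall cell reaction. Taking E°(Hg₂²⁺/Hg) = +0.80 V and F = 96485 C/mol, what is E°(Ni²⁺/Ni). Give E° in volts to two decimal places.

-0.25 V

E°cell = −ΔG°/(nF) = −(-203×10³)/((2)(96485)) = +1.052 V.
Since Hg₂²⁺/Hg is the cathode and Ni²⁺/Ni the anode, E°cell = E°(Hg₂²⁺/Hg) − E°(Ni²⁺/Ni).
So E°(Ni²⁺/Ni) = E°(Hg₂²⁺/Hg) − E°cell = (+0.80) − (+1.052) = -0.25 V.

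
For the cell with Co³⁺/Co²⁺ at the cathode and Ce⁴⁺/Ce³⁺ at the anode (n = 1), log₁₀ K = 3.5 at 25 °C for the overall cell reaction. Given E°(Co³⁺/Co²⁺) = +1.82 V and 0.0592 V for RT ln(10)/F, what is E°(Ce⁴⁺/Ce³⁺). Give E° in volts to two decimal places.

+1.61 V

E°cell = (0.0592/n)·log K = (0.0592/1)(3.5) = +0.207 V.
Since Co³⁺/Co²⁺ is the cathode and Ce⁴⁺/Ce³⁺ the anode, E°cell = E°(Co³⁺/Co²⁺) − E°(Ce⁴⁺/Ce³⁺).
So E°(Ce⁴⁺/Ce³⁺) = E°(Co³⁺/Co²⁺) − E°cell = (+1.82) − (+0.207) = +1.61 V.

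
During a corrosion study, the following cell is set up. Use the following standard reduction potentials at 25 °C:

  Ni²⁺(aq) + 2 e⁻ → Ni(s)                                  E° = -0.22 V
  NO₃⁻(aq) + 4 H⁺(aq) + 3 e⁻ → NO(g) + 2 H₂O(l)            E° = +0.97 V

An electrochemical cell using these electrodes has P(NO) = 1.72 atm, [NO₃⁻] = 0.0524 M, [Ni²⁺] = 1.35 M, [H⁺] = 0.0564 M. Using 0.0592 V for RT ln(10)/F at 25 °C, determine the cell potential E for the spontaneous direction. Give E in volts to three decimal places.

NO₃⁻/NO is the cathode (higher E°), Ni²⁺/Ni the anode: E°cell = +0.97 − (-0.22) = +1.19 V, n = 6.
Overall: 2 NO₃⁻(aq) + 8 H⁺(aq) + 3 Ni(s) → 2 NO(g) + 4 H₂O(l) + 3 Ni²⁺(aq)
Q = P(NO)^2·[Ni²⁺]^3 / ([NO₃⁻]^2·[H⁺]^8); log Q = 13.413.
E = E° − (0.0592/n) log Q = +1.19 − (0.0592/6)(13.413) = +1.058 V.

+1.058 V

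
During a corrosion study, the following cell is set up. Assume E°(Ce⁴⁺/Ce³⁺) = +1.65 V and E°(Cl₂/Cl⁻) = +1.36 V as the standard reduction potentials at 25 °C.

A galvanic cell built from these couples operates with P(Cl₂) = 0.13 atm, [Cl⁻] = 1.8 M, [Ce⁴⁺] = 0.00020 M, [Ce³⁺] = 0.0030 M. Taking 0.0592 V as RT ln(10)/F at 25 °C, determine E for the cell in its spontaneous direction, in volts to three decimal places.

+0.262 V

Ce⁴⁺/Ce³⁺ is the cathode (higher E°), Cl₂/Cl⁻ the anode: E°cell = +1.65 − (+1.36) = +0.29 V, n = 2.
Overall: 2 Ce⁴⁺(aq) + 2 Cl⁻(aq) → 2 Ce³⁺(aq) + Cl₂(g)
Q = [Ce³⁺]^2·P(Cl₂) / ([Ce⁴⁺]^2·[Cl⁻]^2); log Q = 0.956.
E = E° − (0.0592/n) log Q = +0.29 − (0.0592/2)(0.956) = +0.262 V.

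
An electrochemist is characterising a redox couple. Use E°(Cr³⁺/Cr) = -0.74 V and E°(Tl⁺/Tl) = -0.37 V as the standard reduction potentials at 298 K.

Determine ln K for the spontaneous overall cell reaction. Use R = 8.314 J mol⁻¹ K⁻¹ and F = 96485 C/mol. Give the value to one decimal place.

Cathode: Tl⁺/Tl; anode: Cr³⁺/Cr. E°cell = (-0.37) − (-0.74) = +0.37 V, with n = 3.
ΔG° = −nFE° = −RT ln K, so ln K = nFE°/(RT) = (3)(96485)(+0.37) / ((8.314)(298)) = 43.227.

43.2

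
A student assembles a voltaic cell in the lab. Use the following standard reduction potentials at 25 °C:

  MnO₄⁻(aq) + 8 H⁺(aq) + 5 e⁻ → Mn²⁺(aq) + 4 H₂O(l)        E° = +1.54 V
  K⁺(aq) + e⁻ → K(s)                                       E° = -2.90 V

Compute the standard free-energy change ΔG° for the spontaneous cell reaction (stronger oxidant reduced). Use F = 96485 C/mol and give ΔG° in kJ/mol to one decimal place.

-2142.0 kJ/mol

MnO₄⁻/Mn²⁺ (E° = +1.54 V) is the cathode; K⁺/K (E° = -2.90 V) is the anode, so E°cell = +4.44 V.
Balancing electrons gives n = 5 (lcm of 5 and 1).
ΔG° = −nFE° = −(5)(96485)(+4.44) = -2,141,967 J = -2142.0 kJ/mol.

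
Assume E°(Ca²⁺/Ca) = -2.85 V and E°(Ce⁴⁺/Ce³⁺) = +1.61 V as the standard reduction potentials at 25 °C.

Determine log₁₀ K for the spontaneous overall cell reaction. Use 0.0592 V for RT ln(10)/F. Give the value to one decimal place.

150.7

Cathode: Ce⁴⁺/Ce³⁺; anode: Ca²⁺/Ca. E°cell = +4.46 V, n = 2.
log K = nE°cell / 0.0592 = (2)(+4.46) / 0.0592 = 150.7.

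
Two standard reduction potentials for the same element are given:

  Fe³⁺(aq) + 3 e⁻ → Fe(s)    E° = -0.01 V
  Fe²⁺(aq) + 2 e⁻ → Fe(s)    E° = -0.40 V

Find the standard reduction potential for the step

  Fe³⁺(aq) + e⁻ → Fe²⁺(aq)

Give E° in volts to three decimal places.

+0.770 V

Sequential free energies add, so n₃E°₃ = n₁E°₁ + n₂E°₂.
With n₃ = 3, and the known step contributing 2×(-0.40) V, the unknown satisfies 1·E° = 3×(-0.01) − 2×(-0.40) = +0.770.
E° = +0.770 / 1 = +0.770 V.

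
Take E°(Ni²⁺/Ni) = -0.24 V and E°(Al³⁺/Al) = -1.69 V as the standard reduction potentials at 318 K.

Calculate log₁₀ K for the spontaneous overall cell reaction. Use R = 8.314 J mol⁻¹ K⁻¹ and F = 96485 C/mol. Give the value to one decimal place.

137.9

Cathode: Ni²⁺/Ni; anode: Al³⁺/Al. E°cell = (-0.24) − (-1.69) = +1.45 V, with n = 6.
ΔG° = −nFE° = −RT ln K, so ln K = nFE°/(RT) = (6)(96485)(+1.45) / ((8.314)(318)) = 317.499.
log₁₀ K = 317.499 / ln 10 = 137.9.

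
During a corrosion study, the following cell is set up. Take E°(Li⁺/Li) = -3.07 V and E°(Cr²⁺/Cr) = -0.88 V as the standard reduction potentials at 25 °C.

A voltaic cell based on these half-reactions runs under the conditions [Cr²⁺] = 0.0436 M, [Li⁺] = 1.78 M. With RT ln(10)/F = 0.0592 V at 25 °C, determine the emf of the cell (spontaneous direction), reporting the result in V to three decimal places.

+2.135 V

Cr²⁺/Cr is the cathode (higher E°), Li⁺/Li the anode: E°cell = -0.88 − (-3.07) = +2.19 V, n = 2.
Overall: Cr²⁺(aq) + 2 Li(s) → Cr(s) + 2 Li⁺(aq)
Q = [Li⁺]^2 / ([Cr²⁺]); log Q = 1.861.
E = E° − (0.0592/n) log Q = +2.19 − (0.0592/2)(1.861) = +2.135 V.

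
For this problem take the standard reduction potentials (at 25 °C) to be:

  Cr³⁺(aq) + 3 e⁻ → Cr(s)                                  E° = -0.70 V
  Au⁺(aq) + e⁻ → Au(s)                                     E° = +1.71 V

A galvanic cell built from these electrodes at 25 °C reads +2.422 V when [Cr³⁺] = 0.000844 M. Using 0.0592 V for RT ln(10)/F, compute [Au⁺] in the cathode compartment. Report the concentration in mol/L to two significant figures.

0.15 M

Au⁺/Au is the cathode, Cr³⁺/Cr the anode: E°cell = +2.41 V, n = 3.
Overall reaction: 3 Au⁺(aq) + Cr(s) → 3 Au(s) + Cr³⁺(aq); Q = [Cr³⁺]^1/[Au⁺]^3.
From E = E° − (0.0592/n) log Q: log Q = (E° − E)·n/0.0592 = (+2.41 − (+2.422))·3/0.0592 = -0.6081.
So 3·log[Au⁺] = 1·log(0.000844) − log Q = -3.0737 − (-0.6081) = -2.4656; log[Au⁺] = -2.4656 / 3 = -0.8219; [Au⁺] = 10^(-0.8219) ≈ 0.15 M.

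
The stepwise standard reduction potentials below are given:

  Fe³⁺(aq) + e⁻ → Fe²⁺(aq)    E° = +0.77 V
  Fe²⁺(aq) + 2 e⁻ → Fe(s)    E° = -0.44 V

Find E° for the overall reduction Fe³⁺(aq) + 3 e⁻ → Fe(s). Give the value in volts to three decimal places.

Since ΔG° = −nFE° is additive over sequential reductions, n₃E°₃ = n₁E°₁ + n₂E°₂.
E°₃ = (1×+0.77 + 2×-0.44) / 3 = (-0.110) / 3 = -0.037 V.
E° values themselves are not directly additive — weighting by electron count is essential.

-0.037 V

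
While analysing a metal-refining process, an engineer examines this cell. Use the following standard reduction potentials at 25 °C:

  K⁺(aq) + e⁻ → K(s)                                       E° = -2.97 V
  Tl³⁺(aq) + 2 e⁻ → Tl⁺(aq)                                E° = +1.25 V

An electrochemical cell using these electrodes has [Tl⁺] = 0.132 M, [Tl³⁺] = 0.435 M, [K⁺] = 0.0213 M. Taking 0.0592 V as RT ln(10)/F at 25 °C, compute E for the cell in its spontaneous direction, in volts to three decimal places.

Tl³⁺/Tl⁺ is the cathode (higher E°), K⁺/K the anode: E°cell = +1.25 − (-2.97) = +4.22 V, n = 2.
Overall: Tl³⁺(aq) + 2 K(s) → Tl⁺(aq) + 2 K⁺(aq)
Q = [Tl⁺]·[K⁺]^2 / ([Tl³⁺]); log Q = -3.861.
E = E° − (0.0592/n) log Q = +4.22 − (0.0592/2)(-3.861) = +4.334 V.

+4.334 V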